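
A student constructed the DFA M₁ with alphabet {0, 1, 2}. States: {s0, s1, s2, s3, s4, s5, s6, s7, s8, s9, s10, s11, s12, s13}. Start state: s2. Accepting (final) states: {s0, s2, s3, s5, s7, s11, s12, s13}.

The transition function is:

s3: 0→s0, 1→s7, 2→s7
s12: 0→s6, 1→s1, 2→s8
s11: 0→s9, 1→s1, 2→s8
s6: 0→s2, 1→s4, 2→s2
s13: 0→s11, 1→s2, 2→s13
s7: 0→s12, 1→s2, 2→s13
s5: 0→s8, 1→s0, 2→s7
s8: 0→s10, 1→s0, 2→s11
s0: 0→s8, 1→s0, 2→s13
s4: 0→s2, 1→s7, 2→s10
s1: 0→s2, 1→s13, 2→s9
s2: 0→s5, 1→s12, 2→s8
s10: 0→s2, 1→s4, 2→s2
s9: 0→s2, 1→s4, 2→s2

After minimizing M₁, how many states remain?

7

States {s3} cannot be reached from the start state, so discard them.
Initial partition by acceptance: {s0,s2,s5,s7,s11,s12,s13} | {s1,s4,s6,s8,s9,s10}.
On input 0, block {s0,s2,s5,s7,s11,s12,s13} splits into {s0,s5,s11,s12} and {s2,s7,s13}.
Refine {s0,s5,s11,s12} on symbol 1: members go to different blocks, giving {s0,s5} and {s11,s12}.
On input 0, block {s1,s4,s6,s8,s9,s10} splits into {s1,s4,s6,s9,s10} and {s8}.
Refine {s1,s4,s6,s9,s10} on symbol 1: members go to different blocks, giving {s6,s9,s10} and {s1,s4}.
Split {s2,s7,s13} by δ(·,0) → {s7,s13} and {s2}.
The partition is now stable with 7 blocks: {s0,s5} | {s6,s9,s10} | {s7,s13} | {s11,s12} | {s8} | {s1,s4} | {s2}.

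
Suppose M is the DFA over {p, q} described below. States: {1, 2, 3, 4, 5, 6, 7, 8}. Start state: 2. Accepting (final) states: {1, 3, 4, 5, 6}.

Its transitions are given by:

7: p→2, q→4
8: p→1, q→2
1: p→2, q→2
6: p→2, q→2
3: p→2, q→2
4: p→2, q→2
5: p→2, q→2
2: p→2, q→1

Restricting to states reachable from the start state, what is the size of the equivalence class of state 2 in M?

States {3,4,5,6,7,8} cannot be reached from the start state, so discard them.
Start with accepting vs non-accepting: {1} | {2}.
The partition is now stable with 2 blocks: {1} | {2}.
State 2 belongs to the block {2}, which has 1 states.

1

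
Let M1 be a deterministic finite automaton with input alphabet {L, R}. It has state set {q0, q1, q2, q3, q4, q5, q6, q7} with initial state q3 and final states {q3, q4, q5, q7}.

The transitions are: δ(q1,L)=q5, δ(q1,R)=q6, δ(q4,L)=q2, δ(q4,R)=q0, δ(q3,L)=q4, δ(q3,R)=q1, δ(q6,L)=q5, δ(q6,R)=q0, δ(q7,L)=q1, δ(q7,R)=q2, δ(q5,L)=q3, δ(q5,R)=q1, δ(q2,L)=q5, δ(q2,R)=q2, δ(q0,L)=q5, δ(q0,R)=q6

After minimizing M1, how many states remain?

First remove the unreachable states {q7}; 7 states remain.
Start with accepting vs non-accepting: {q3,q4,q5} | {q0,q1,q2,q6}.
Split {q3,q4,q5} by δ(·,L) → {q3,q5} and {q4}.
Refine {q3,q5} on symbol L: members go to different blocks, giving {q3} and {q5}.
No further refinement is possible. Final partition (4 blocks): {q3} | {q0,q1,q2,q6} | {q4} | {q5}.

4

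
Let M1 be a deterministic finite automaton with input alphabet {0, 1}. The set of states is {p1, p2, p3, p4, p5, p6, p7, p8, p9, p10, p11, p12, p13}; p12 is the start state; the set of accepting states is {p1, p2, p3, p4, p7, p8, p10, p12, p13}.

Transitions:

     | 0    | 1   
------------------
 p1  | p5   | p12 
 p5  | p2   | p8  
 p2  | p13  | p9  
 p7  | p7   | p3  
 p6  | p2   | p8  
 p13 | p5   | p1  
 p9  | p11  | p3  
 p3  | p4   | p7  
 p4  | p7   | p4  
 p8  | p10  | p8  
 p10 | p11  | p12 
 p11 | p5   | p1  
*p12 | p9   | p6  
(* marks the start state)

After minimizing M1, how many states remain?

10

P0 = {p1,p2,p3,p4,p7,p8,p10,p12,p13} | {p5,p6,p9,p11}.
On input 0, block {p1,p2,p3,p4,p7,p8,p10,p12,p13} splits into {p2,p3,p4,p7,p8} and {p1,p10,p12,p13}.
On input 0, block {p2,p3,p4,p7,p8} splits into {p3,p4,p7} and {p2,p8}.
Refine {p5,p6,p9,p11} on symbol 0: members go to different blocks, giving {p5,p6} and {p9,p11}.
Refine {p1,p10,p12,p13} on symbol 0: members go to different blocks, giving {p1,p13} and {p10,p12}.
Refine {p1,p13} on symbol 1: members go to different blocks, giving {p1} and {p13}.
Split {p2,p8} by δ(·,0) → {p2} and {p8}.
On input 0, block {p9,p11} splits into {p9} and {p11}.
Refine {p10,p12} on symbol 0: members go to different blocks, giving {p10} and {p12}.
No further refinement is possible. Final partition (10 blocks): {p3,p4,p7} | {p5,p6} | {p1} | {p2} | {p9} | {p10} | {p13} | {p8} | {p11} | {p12}.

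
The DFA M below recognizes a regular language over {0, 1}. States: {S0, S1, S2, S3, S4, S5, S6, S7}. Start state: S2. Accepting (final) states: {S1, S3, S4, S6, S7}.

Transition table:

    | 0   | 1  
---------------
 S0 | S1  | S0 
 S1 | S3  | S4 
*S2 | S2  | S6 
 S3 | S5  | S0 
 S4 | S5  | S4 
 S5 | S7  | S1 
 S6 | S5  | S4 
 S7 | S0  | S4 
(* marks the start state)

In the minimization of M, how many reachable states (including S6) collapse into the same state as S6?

2

Initial partition by acceptance: {S1,S3,S4,S6,S7} | {S0,S2,S5}.
Split {S1,S3,S4,S6,S7} by δ(·,0) → {S3,S4,S6,S7} and {S1}.
Split {S3,S4,S6,S7} by δ(·,1) → {S4,S6,S7} and {S3}.
On input 0, block {S0,S2,S5} splits into {S0} and {S2} and {S5}.
Split {S4,S6,S7} by δ(·,0) → {S4,S6} and {S7}.
No further refinement is possible. Final partition (7 blocks): {S4,S6} | {S0} | {S1} | {S3} | {S2} | {S5} | {S7}.
State S6 belongs to the block {S4,S6}, which has 2 states.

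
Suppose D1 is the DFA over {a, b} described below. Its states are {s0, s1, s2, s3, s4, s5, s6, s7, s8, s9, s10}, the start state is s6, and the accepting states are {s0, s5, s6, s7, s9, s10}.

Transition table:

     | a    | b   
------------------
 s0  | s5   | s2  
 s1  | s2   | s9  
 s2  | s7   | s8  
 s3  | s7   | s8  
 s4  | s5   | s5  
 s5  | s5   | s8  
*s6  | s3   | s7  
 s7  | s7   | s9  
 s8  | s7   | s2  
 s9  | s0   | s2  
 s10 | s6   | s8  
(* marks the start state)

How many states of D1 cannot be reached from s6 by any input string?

3

Starting at s6 and following transitions, the reachable set is {s0, s2, s3, s5, s6, s7, s8, s9}. That leaves s1, s4, s10 unreachable — 3 in total.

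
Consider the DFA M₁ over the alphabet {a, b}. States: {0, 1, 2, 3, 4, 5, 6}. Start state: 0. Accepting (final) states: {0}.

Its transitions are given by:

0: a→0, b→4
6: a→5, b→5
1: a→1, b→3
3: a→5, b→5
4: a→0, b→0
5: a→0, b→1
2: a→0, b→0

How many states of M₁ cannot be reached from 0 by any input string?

BFS from 0 reaches {0, 4}; the 5 state(s) 1, 2, 3, 5, 6 are never visited.

5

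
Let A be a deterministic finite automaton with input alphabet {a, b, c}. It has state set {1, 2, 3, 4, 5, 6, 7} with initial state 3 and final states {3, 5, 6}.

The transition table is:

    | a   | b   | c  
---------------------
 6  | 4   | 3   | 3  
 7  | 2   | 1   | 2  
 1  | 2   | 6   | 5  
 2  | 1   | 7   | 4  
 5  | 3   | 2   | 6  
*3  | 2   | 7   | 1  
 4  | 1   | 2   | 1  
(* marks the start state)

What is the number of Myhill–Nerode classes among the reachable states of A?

7

All states are reachable from the start state.
Start with accepting vs non-accepting: {3,5,6} | {1,2,4,7}.
Refine {3,5,6} on symbol a: members go to different blocks, giving {3,6} and {5}.
Refine {3,6} on symbol b: members go to different blocks, giving {3} and {6}.
On input b, block {1,2,4,7} splits into {2,4,7} and {1}.
Split {2,4,7} by δ(·,a) → {2,4} and {7}.
Refine {2,4} on symbol b: members go to different blocks, giving {2} and {4}.
Stable partition: {3} | {2} | {5} | {6} | {1} | {7} | {4} — 7 equivalence classes.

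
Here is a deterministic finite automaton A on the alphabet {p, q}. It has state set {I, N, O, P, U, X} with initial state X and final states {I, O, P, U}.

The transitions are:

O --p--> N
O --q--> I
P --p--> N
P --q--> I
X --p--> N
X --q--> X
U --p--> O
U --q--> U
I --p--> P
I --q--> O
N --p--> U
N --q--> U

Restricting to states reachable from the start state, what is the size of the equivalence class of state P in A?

2

Start with accepting vs non-accepting: {I,O,P,U} | {N,X}.
Split {I,O,P,U} by δ(·,p) → {O,P} and {I,U}.
On input p, block {N,X} splits into {N} and {X}.
Refine {I,U} on symbol q: members go to different blocks, giving {I} and {U}.
The partition is now stable with 5 blocks: {O,P} | {N} | {I} | {X} | {U}.
State P belongs to the block {O,P}, which has 2 states.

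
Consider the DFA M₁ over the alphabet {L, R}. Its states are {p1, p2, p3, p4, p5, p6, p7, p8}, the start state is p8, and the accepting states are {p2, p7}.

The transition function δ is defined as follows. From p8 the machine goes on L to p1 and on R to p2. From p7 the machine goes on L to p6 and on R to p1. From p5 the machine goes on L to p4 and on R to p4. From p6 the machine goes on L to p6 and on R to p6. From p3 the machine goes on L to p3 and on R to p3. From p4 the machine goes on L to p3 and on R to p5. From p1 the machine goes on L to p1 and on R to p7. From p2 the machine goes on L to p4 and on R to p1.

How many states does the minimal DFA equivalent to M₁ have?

All states are reachable from the start state.
Initial partition by acceptance: {p2,p7} | {p1,p3,p4,p5,p6,p8}.
On input R, block {p1,p3,p4,p5,p6,p8} splits into {p3,p4,p5,p6} and {p1,p8}.
No further refinement is possible. Final partition (3 blocks): {p2,p7} | {p3,p4,p5,p6} | {p1,p8}.

3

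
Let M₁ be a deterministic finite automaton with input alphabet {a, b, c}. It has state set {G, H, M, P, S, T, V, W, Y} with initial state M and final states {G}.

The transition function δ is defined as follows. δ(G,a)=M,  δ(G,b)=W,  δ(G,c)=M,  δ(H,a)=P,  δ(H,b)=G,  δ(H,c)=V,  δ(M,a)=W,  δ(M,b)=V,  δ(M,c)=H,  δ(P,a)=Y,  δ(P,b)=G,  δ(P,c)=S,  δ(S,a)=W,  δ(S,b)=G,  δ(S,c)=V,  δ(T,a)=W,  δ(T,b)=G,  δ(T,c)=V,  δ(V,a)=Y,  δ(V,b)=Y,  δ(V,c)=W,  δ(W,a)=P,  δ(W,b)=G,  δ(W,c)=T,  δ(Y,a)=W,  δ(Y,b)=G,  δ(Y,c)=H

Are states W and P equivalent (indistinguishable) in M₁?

Start with accepting vs non-accepting: {G} | {H,M,P,S,T,V,W,Y}.
On input b, block {H,M,P,S,T,V,W,Y} splits into {H,P,S,T,W,Y} and {M,V}.
Refine {H,P,S,T,W,Y} on symbol c: members go to different blocks, giving {P,W,Y} and {H,S,T}.
Split {M,V} by δ(·,b) → {V} and {M}.
The partition is now stable with 5 blocks: {G} | {P,W,Y} | {V} | {H,S,T} | {M}.
W and P lie in the same block of the stable partition, so they are equivalent — no string distinguishes them.

Yes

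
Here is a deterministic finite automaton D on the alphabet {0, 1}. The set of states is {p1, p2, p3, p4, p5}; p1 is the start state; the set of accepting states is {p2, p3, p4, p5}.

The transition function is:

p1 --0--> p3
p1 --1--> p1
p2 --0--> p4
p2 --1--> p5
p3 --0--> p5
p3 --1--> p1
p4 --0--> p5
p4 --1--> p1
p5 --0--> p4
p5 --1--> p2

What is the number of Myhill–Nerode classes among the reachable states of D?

3

Initial partition by acceptance: {p2,p3,p4,p5} | {p1}.
Refine {p2,p3,p4,p5} on symbol 1: members go to different blocks, giving {p2,p5} and {p3,p4}.
Stable partition: {p2,p5} | {p1} | {p3,p4} — 3 equivalence classes.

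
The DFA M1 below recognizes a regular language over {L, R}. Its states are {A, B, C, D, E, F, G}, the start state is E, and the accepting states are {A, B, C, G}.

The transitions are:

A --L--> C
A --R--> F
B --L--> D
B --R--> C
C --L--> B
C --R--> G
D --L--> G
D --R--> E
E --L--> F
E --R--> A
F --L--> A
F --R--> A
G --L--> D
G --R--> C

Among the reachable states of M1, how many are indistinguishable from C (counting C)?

All states are reachable from the start state.
Initial partition by acceptance: {A,B,C,G} | {D,E,F}.
Refine {A,B,C,G} on symbol L: members go to different blocks, giving {A,C} and {B,G}.
Refine {A,C} on symbol L: members go to different blocks, giving {A} and {C}.
Split {D,E,F} by δ(·,L) → {D} and {E} and {F}.
The partition is now stable with 6 blocks: {A} | {D} | {B,G} | {C} | {E} | {F}.
State C belongs to the block {C}, which has 1 states.

1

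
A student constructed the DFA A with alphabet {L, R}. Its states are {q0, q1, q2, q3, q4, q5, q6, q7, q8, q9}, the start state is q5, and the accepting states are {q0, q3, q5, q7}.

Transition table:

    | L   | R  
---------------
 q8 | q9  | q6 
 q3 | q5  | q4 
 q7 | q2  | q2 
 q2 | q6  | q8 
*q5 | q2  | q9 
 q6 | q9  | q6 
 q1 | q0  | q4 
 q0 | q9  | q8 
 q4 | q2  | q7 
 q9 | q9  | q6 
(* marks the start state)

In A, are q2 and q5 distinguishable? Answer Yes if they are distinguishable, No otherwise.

States {q0,q1,q3,q4,q7} cannot be reached from the start state, so discard them.
Start with accepting vs non-accepting: {q5} | {q2,q6,q8,q9}.
The partition is now stable with 2 blocks: {q5} | {q2,q6,q8,q9}.
q2 and q5 end up in different blocks, so they are distinguishable. For instance, the string 'ε' is accepted from only q5.

Yes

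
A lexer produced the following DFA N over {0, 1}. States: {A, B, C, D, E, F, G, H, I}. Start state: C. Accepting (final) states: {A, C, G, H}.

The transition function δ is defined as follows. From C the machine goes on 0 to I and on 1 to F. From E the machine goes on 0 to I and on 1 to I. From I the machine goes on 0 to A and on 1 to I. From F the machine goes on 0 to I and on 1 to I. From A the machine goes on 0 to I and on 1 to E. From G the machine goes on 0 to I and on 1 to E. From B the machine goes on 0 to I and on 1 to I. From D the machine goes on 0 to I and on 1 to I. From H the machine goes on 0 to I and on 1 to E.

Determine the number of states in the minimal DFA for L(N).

3

First remove the unreachable states {B,D,G,H}; 5 states remain.
Initial partition by acceptance: {A,C} | {E,F,I}.
Split {E,F,I} by δ(·,0) → {E,F} and {I}.
The partition is now stable with 3 blocks: {A,C} | {E,F} | {I}.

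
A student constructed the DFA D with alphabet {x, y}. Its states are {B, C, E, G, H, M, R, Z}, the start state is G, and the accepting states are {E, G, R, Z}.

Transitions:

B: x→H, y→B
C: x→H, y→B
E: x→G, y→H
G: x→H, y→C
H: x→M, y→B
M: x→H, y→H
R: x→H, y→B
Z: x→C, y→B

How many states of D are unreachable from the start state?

No path from G leads to E, R, Z; the other 5 states are all reachable.

3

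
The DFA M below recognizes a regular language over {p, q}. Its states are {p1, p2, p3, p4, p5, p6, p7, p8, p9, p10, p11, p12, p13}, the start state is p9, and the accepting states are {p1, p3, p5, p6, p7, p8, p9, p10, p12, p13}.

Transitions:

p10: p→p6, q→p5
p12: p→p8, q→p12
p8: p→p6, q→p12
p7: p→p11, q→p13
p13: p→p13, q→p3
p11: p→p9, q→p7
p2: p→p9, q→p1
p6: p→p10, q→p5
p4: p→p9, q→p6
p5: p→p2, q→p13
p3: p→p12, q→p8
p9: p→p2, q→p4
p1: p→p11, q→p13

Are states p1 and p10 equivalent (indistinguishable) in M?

Initial partition by acceptance: {p1,p3,p5,p6,p7,p8,p9,p10,p12,p13} | {p2,p4,p11}.
Refine {p1,p3,p5,p6,p7,p8,p9,p10,p12,p13} on symbol p: members go to different blocks, giving {p3,p6,p8,p10,p12,p13} and {p1,p5,p7,p9}.
Refine {p3,p6,p8,p10,p12,p13} on symbol q: members go to different blocks, giving {p3,p8,p12,p13} and {p6,p10}.
Split {p3,p8,p12,p13} by δ(·,p) → {p3,p12,p13} and {p8}.
Refine {p3,p12,p13} on symbol p: members go to different blocks, giving {p3,p13} and {p12}.
On input p, block {p3,p13} splits into {p3} and {p13}.
On input q, block {p2,p4,p11} splits into {p2,p11} and {p4}.
Split {p1,p5,p7,p9} by δ(·,q) → {p1,p5,p7} and {p9}.
The partition is now stable with 9 blocks: {p3} | {p2,p11} | {p1,p5,p7} | {p6,p10} | {p8} | {p12} | {p13} | {p4} | {p9}.
p1 and p10 end up in different blocks, so they are distinguishable. For instance, the string 'p' is accepted from only p10.

No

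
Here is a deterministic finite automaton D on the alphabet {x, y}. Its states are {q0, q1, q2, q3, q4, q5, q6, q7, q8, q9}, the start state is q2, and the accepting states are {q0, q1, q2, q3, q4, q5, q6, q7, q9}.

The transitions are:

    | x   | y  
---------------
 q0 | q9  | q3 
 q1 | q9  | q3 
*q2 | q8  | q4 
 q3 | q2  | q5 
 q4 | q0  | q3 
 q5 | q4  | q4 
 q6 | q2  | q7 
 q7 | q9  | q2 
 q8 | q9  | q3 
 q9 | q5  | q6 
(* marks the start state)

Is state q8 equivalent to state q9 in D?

No

Reachable states from the start: {q0,q2,q3,q4,q5,q6,q7,q8,q9}. Unreachable: {q1} — drop them.
Initial partition by acceptance: {q0,q2,q3,q4,q5,q6,q7,q9} | {q8}.
On input x, block {q0,q2,q3,q4,q5,q6,q7,q9} splits into {q0,q3,q4,q5,q6,q7,q9} and {q2}.
Split {q0,q3,q4,q5,q6,q7,q9} by δ(·,x) → {q0,q4,q5,q7,q9} and {q3,q6}.
Refine {q0,q4,q5,q7,q9} on symbol y: members go to different blocks, giving {q0,q4,q9} and {q5} and {q7}.
Refine {q0,q4,q9} on symbol x: members go to different blocks, giving {q0,q4} and {q9}.
Split {q0,q4} by δ(·,x) → {q0} and {q4}.
Refine {q3,q6} on symbol y: members go to different blocks, giving {q3} and {q6}.
No further refinement is possible. Final partition (9 blocks): {q0} | {q8} | {q2} | {q3} | {q5} | {q7} | {q9} | {q4} | {q6}.
q8 and q9 end up in different blocks, so they are distinguishable. For instance, the string 'ε' is accepted from only q9.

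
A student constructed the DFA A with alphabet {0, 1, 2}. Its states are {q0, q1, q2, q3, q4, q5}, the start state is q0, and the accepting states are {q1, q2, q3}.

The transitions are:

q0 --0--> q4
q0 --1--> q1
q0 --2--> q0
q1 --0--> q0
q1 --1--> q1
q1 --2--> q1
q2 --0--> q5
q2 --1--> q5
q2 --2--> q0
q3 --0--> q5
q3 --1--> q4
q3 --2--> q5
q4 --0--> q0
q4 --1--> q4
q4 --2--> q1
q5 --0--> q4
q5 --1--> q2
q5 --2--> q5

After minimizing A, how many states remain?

3

States {q2,q3,q5} cannot be reached from the start state, so discard them.
Start with accepting vs non-accepting: {q1} | {q0,q4}.
Split {q0,q4} by δ(·,1) → {q0} and {q4}.
Stable partition: {q1} | {q0} | {q4} — 3 equivalence classes.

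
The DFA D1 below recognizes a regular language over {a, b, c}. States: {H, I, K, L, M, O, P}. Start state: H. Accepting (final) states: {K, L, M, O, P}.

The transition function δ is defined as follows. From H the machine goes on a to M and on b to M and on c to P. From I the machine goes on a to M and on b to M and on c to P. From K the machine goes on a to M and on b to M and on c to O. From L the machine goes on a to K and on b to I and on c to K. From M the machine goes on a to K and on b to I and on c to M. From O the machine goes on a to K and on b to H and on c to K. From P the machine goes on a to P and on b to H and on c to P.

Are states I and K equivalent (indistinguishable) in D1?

No

States {L} cannot be reached from the start state, so discard them.
Start with accepting vs non-accepting: {K,M,O,P} | {H,I}.
Refine {K,M,O,P} on symbol b: members go to different blocks, giving {M,O,P} and {K}.
Split {M,O,P} by δ(·,a) → {M,O} and {P}.
Refine {M,O} on symbol c: members go to different blocks, giving {O} and {M}.
The partition is now stable with 5 blocks: {O} | {H,I} | {K} | {P} | {M}.
I and K end up in different blocks, so they are distinguishable. For instance, the string 'ε' is accepted from only K.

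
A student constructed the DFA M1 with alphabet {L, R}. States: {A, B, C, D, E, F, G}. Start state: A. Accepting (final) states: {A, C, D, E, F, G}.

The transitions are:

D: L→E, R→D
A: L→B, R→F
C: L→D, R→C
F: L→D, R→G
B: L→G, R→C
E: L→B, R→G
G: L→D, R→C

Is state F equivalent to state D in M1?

No

Every state is reachable, so we keep all 7.
Initial partition by acceptance: {A,C,D,E,F,G} | {B}.
Split {A,C,D,E,F,G} by δ(·,L) → {C,D,F,G} and {A,E}.
Split {C,D,F,G} by δ(·,L) → {C,F,G} and {D}.
No further refinement is possible. Final partition (4 blocks): {C,F,G} | {B} | {A,E} | {D}.
F and D end up in different blocks, so they are distinguishable. For instance, the string 'LL' is accepted from only F.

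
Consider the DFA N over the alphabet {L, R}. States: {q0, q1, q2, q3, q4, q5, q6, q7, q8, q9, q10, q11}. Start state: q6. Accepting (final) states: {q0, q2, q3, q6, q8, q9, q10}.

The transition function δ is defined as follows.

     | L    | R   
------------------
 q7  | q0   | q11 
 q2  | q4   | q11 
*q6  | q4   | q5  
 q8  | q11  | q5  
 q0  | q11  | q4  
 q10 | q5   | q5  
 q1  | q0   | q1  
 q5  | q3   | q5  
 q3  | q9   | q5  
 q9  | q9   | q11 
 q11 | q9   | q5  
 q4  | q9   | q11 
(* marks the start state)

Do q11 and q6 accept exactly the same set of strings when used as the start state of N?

No

Reachable states from the start: {q3,q4,q5,q6,q9,q11}. Unreachable: {q0,q1,q2,q7,q8,q10} — drop them.
Initial partition by acceptance: {q3,q6,q9} | {q4,q5,q11}.
On input L, block {q3,q6,q9} splits into {q3,q9} and {q6}.
Stable partition: {q3,q9} | {q4,q5,q11} | {q6} — 3 equivalence classes.
q11 and q6 end up in different blocks, so they are distinguishable. For instance, the string 'ε' is accepted from only q6.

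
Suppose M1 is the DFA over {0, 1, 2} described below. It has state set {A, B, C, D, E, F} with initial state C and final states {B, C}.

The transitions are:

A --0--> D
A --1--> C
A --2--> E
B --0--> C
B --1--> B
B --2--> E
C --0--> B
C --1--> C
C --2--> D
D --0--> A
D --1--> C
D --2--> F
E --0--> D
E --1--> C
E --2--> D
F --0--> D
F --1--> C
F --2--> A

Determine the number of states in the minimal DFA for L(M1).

2

P0 = {B,C} | {A,D,E,F}.
No further refinement is possible. Final partition (2 blocks): {B,C} | {A,D,E,F}.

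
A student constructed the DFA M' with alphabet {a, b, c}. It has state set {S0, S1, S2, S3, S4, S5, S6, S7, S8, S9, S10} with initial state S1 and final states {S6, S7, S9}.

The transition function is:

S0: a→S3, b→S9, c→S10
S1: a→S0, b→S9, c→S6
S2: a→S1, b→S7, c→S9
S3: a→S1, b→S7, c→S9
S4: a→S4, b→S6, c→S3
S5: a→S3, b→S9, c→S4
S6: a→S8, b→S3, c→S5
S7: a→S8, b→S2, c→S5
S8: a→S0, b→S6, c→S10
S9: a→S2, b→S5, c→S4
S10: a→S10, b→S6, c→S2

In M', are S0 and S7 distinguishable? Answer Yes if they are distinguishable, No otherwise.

Start with accepting vs non-accepting: {S6,S7,S9} | {S0,S1,S2,S3,S4,S5,S8,S10}.
Refine {S0,S1,S2,S3,S4,S5,S8,S10} on symbol c: members go to different blocks, giving {S0,S4,S5,S8,S10} and {S1,S2,S3}.
Refine {S6,S7,S9} on symbol a: members go to different blocks, giving {S6,S7} and {S9}.
On input a, block {S0,S4,S5,S8,S10} splits into {S4,S8,S10} and {S0,S5}.
Split {S4,S8,S10} by δ(·,a) → {S4,S10} and {S8}.
On input a, block {S1,S2,S3} splits into {S2,S3} and {S1}.
Stable partition: {S6,S7} | {S4,S10} | {S2,S3} | {S9} | {S0,S5} | {S8} | {S1} — 7 equivalence classes.
S0 and S7 end up in different blocks, so they are distinguishable. For instance, the string 'ε' is accepted from only S7.

Yes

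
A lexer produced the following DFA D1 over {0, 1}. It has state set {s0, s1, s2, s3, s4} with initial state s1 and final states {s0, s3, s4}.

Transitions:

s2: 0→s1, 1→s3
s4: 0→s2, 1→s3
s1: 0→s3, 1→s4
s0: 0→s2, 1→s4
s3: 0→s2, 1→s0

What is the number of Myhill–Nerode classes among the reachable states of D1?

3

P0 = {s0,s3,s4} | {s1,s2}.
On input 0, block {s1,s2} splits into {s1} and {s2}.
No further refinement is possible. Final partition (3 blocks): {s0,s3,s4} | {s1} | {s2}.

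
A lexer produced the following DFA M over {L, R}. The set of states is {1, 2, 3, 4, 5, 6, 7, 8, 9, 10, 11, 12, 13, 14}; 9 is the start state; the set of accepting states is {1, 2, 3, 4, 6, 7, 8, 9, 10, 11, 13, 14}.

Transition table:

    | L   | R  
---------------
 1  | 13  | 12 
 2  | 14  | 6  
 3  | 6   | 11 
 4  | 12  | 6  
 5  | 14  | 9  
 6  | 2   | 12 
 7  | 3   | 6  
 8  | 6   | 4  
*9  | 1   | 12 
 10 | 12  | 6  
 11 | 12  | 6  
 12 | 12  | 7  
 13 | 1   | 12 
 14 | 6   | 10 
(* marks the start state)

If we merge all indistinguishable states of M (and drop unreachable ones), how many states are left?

6

States {4,5,8} cannot be reached from the start state, so discard them.
P0 = {1,2,3,6,7,9,10,11,13,14} | {12}.
Refine {1,2,3,6,7,9,10,11,13,14} on symbol L: members go to different blocks, giving {1,2,3,6,7,9,13,14} and {10,11}.
Split {1,2,3,6,7,9,13,14} by δ(·,R) → {1,6,9,13} and {2,7} and {3,14}.
Refine {1,6,9,13} on symbol L: members go to different blocks, giving {1,9,13} and {6}.
The partition is now stable with 6 blocks: {1,9,13} | {12} | {10,11} | {2,7} | {3,14} | {6}.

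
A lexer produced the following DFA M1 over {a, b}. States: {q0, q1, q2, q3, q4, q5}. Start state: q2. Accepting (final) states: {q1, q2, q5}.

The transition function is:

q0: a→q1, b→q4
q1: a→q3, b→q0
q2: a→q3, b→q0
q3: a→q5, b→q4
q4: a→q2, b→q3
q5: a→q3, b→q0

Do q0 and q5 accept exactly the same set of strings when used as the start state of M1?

No

Every state is reachable, so we keep all 6.
P0 = {q1,q2,q5} | {q0,q3,q4}.
Stable partition: {q1,q2,q5} | {q0,q3,q4} — 2 equivalence classes.
q0 and q5 end up in different blocks, so they are distinguishable. For instance, the string 'ε' is accepted from only q5.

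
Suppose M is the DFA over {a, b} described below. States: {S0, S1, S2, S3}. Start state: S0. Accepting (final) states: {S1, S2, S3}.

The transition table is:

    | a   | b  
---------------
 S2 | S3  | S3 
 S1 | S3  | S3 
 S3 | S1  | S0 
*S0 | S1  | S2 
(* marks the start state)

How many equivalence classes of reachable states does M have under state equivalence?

3

All states are reachable from the start state.
Initial partition by acceptance: {S1,S2,S3} | {S0}.
Split {S1,S2,S3} by δ(·,b) → {S1,S2} and {S3}.
Stable partition: {S1,S2} | {S0} | {S3} — 3 equivalence classes.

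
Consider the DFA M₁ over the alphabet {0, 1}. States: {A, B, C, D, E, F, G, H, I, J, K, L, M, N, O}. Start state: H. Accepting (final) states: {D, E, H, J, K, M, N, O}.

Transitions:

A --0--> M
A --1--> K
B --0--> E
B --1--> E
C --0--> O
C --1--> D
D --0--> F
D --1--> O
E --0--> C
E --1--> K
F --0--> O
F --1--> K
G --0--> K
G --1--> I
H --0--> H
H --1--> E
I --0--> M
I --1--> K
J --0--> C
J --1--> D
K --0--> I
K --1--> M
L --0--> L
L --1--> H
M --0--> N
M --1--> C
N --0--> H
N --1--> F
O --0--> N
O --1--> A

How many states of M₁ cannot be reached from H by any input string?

BFS from H reaches {A, C, D, E, F, H, I, K, M, N, O}; the 4 state(s) B, G, J, L are never visited.

4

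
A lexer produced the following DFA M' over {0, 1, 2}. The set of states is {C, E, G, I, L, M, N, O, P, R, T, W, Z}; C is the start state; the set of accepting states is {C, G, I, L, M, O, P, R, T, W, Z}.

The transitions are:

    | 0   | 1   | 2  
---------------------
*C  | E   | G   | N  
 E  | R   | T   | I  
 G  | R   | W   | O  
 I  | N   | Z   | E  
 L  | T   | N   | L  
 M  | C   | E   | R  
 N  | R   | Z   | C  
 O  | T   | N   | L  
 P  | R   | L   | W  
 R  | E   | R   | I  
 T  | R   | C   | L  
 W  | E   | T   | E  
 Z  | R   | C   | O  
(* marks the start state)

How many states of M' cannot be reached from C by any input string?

2

BFS from C reaches {C, E, G, I, L, N, O, R, T, W, Z}; the 2 state(s) M, P are never visited.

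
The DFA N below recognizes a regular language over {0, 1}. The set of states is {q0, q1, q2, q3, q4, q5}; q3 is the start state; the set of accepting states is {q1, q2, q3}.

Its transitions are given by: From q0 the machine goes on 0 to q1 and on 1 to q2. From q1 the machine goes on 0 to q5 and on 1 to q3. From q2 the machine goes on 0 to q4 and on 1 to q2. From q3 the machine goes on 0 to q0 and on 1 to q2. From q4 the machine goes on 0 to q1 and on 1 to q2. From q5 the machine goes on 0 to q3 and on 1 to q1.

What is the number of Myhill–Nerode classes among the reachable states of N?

2

All states are reachable from the start state.
Start with accepting vs non-accepting: {q1,q2,q3} | {q0,q4,q5}.
No further refinement is possible. Final partition (2 blocks): {q1,q2,q3} | {q0,q4,q5}.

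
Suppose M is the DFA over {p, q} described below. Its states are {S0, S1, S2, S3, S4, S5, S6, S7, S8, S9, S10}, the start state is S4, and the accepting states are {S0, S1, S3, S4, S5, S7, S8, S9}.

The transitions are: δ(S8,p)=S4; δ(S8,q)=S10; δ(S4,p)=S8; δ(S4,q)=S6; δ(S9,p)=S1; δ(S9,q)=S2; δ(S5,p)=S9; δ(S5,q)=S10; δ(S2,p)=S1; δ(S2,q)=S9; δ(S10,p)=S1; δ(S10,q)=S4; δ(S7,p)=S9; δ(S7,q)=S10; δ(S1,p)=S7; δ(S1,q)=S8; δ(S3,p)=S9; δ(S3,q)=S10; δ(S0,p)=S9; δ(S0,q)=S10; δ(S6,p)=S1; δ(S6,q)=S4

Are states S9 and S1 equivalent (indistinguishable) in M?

Reachable states from the start: {S1,S2,S4,S6,S7,S8,S9,S10}. Unreachable: {S0,S3,S5} — drop them.
P0 = {S1,S4,S7,S8,S9} | {S2,S6,S10}.
On input q, block {S1,S4,S7,S8,S9} splits into {S4,S7,S8,S9} and {S1}.
Split {S4,S7,S8,S9} by δ(·,p) → {S4,S7,S8} and {S9}.
Split {S4,S7,S8} by δ(·,p) → {S4,S8} and {S7}.
Refine {S2,S6,S10} on symbol q: members go to different blocks, giving {S6,S10} and {S2}.
The partition is now stable with 6 blocks: {S4,S8} | {S6,S10} | {S1} | {S9} | {S7} | {S2}.
S9 and S1 end up in different blocks, so they are distinguishable. For instance, the string 'q' is accepted from only S1.

No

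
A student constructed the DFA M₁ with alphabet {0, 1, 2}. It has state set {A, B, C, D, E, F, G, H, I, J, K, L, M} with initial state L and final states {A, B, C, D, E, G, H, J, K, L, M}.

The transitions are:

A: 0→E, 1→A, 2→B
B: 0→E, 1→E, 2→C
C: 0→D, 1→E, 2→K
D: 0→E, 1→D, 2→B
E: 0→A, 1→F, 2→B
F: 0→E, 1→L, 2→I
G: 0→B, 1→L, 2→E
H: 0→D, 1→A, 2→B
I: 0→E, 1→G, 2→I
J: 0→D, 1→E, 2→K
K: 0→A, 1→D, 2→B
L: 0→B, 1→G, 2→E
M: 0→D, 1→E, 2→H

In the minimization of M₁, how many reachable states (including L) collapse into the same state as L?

2

First remove the unreachable states {H,J,M}; 10 states remain.
P0 = {A,B,C,D,E,G,K,L} | {F,I}.
Refine {A,B,C,D,E,G,K,L} on symbol 1: members go to different blocks, giving {A,B,C,D,G,K,L} and {E}.
On input 0, block {A,B,C,D,G,K,L} splits into {C,G,K,L} and {A,B,D}.
Split {C,G,K,L} by δ(·,1) → {G,L} and {C} and {K}.
Split {A,B,D} by δ(·,1) → {A,D} and {B}.
The partition is now stable with 7 blocks: {G,L} | {F,I} | {E} | {A,D} | {C} | {K} | {B}.
State L belongs to the block {G,L}, which has 2 states.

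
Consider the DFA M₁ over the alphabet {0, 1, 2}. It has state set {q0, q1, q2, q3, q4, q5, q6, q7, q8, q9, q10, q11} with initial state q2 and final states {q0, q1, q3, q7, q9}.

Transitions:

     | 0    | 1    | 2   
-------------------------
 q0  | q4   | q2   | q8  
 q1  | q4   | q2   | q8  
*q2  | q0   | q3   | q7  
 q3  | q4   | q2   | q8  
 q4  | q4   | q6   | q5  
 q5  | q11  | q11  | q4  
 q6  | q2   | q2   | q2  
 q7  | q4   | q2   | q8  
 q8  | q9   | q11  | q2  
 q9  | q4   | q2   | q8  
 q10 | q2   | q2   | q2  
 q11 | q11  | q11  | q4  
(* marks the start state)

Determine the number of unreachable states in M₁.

No path from q2 leads to q1, q10; the other 10 states are all reachable.

2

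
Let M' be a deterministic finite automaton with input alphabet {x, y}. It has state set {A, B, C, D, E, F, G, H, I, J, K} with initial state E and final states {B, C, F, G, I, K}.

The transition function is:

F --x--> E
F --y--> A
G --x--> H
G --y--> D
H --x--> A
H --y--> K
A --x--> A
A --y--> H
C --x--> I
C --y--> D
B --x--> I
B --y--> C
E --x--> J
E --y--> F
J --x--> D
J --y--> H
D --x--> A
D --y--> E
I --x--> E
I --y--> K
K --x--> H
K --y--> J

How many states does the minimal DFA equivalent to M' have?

3

States {B,C,G,I} cannot be reached from the start state, so discard them.
Start with accepting vs non-accepting: {F,K} | {A,D,E,H,J}.
Refine {A,D,E,H,J} on symbol y: members go to different blocks, giving {A,D,J} and {E,H}.
The partition is now stable with 3 blocks: {F,K} | {A,D,J} | {E,H}.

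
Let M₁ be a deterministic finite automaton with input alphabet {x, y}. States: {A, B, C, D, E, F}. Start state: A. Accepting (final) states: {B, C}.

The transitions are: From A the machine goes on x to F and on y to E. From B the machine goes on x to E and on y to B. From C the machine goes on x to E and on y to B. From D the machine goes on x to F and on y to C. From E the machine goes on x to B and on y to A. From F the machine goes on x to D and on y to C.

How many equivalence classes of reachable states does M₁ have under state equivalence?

4

Initial partition by acceptance: {B,C} | {A,D,E,F}.
On input x, block {A,D,E,F} splits into {A,D,F} and {E}.
On input y, block {A,D,F} splits into {D,F} and {A}.
The partition is now stable with 4 blocks: {B,C} | {D,F} | {E} | {A}.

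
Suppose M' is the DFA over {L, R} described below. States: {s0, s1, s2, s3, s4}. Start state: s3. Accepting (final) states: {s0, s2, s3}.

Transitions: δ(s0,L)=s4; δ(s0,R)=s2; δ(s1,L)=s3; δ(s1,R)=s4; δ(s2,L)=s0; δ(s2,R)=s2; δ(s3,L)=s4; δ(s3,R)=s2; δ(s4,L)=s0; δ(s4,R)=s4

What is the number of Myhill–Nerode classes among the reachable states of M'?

First remove the unreachable states {s1}; 4 states remain.
Initial partition by acceptance: {s0,s2,s3} | {s4}.
Split {s0,s2,s3} by δ(·,L) → {s0,s3} and {s2}.
The partition is now stable with 3 blocks: {s0,s3} | {s4} | {s2}.

3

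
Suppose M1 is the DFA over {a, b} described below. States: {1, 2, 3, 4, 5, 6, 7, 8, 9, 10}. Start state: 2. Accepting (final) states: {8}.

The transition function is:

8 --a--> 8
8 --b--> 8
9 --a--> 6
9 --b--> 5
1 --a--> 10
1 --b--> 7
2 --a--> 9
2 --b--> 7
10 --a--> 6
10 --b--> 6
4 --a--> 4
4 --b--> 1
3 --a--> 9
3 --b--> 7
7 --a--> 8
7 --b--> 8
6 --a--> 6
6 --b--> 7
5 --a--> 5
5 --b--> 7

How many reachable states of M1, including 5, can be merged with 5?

States {1,3,4,10} cannot be reached from the start state, so discard them.
P0 = {8} | {2,5,6,7,9}.
On input a, block {2,5,6,7,9} splits into {2,5,6,9} and {7}.
On input b, block {2,5,6,9} splits into {2,5,6} and {9}.
On input a, block {2,5,6} splits into {5,6} and {2}.
No further refinement is possible. Final partition (5 blocks): {8} | {5,6} | {7} | {9} | {2}.
State 5 belongs to the block {5,6}, which has 2 states.

2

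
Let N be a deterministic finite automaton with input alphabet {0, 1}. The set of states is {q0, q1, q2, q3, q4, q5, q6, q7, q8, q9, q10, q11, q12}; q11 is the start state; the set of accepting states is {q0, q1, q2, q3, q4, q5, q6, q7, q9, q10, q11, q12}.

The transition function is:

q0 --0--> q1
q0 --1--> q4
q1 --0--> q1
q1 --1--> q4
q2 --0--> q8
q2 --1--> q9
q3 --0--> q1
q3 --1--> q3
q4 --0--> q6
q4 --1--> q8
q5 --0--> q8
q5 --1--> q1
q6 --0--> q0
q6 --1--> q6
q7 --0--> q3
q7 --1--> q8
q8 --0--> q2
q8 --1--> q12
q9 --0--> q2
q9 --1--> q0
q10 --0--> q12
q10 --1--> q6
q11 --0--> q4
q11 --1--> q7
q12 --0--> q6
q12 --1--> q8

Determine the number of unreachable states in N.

No path from q11 leads to q5, q10; the other 11 states are all reachable.

2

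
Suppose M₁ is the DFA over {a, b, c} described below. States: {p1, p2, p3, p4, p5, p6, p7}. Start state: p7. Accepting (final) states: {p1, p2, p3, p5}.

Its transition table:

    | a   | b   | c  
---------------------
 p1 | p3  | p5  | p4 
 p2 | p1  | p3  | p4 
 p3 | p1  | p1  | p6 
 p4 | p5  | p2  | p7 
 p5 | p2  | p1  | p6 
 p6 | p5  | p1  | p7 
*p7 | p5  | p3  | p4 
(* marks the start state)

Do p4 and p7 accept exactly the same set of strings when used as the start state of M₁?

Yes

Start with accepting vs non-accepting: {p1,p2,p3,p5} | {p4,p6,p7}.
The partition is now stable with 2 blocks: {p1,p2,p3,p5} | {p4,p6,p7}.
p4 and p7 lie in the same block of the stable partition, so they are equivalent — no string distinguishes them.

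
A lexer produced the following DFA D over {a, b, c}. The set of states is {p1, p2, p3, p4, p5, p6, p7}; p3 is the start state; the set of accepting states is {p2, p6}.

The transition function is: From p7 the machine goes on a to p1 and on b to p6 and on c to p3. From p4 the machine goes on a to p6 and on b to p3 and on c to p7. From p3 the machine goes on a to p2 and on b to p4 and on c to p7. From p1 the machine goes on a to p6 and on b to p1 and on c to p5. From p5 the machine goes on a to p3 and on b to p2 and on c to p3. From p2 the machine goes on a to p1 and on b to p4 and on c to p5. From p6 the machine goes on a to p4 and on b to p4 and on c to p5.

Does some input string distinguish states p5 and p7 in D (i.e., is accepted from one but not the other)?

No

All states are reachable from the start state.
P0 = {p2,p6} | {p1,p3,p4,p5,p7}.
On input a, block {p1,p3,p4,p5,p7} splits into {p1,p3,p4} and {p5,p7}.
No further refinement is possible. Final partition (3 blocks): {p2,p6} | {p1,p3,p4} | {p5,p7}.
p5 and p7 lie in the same block of the stable partition, so they are equivalent — no string distinguishes them.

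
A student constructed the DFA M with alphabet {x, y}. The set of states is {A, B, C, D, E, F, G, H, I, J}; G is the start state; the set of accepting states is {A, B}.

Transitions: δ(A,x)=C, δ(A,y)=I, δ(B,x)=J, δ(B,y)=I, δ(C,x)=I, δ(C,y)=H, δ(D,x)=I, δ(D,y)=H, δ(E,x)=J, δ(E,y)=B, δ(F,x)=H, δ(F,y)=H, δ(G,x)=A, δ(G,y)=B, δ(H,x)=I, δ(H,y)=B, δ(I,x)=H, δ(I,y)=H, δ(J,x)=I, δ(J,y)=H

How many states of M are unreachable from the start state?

3

Starting at G and following transitions, the reachable set is {A, B, C, G, H, I, J}. That leaves D, E, F unreachable — 3 in total.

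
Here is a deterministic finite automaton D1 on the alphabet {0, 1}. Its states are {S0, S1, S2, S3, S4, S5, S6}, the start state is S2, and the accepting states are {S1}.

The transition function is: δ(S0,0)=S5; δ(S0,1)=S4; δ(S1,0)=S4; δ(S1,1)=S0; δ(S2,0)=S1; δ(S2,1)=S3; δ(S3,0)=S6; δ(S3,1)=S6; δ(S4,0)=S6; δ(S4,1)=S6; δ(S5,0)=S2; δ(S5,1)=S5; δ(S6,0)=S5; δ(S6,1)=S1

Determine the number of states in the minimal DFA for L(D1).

6

Initial partition by acceptance: {S1} | {S0,S2,S3,S4,S5,S6}.
Refine {S0,S2,S3,S4,S5,S6} on symbol 0: members go to different blocks, giving {S0,S3,S4,S5,S6} and {S2}.
On input 0, block {S0,S3,S4,S5,S6} splits into {S0,S3,S4,S6} and {S5}.
Split {S0,S3,S4,S6} by δ(·,0) → {S0,S6} and {S3,S4}.
Split {S0,S6} by δ(·,1) → {S0} and {S6}.
Stable partition: {S1} | {S0} | {S2} | {S5} | {S3,S4} | {S6} — 6 equivalence classes.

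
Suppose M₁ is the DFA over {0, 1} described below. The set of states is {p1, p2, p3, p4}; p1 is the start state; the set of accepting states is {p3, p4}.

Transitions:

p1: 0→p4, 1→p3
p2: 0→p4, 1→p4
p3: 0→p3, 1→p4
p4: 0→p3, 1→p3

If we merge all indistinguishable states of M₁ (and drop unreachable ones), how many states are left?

States {p2} cannot be reached from the start state, so discard them.
P0 = {p3,p4} | {p1}.
Stable partition: {p3,p4} | {p1} — 2 equivalence classes.

2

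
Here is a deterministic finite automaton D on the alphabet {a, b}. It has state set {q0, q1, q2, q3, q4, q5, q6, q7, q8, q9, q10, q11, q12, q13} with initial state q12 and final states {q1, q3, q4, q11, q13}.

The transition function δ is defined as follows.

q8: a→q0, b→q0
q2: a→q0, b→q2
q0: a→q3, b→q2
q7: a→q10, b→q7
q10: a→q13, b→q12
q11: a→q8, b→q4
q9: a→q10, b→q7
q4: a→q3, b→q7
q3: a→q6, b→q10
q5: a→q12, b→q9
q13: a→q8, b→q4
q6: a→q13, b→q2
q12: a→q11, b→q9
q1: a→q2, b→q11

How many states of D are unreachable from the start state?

2

BFS from q12 reaches {q0, q2, q3, q4, q6, q7, q8, q9, q10, q11, q12, q13}; the 2 state(s) q1, q5 are never visited.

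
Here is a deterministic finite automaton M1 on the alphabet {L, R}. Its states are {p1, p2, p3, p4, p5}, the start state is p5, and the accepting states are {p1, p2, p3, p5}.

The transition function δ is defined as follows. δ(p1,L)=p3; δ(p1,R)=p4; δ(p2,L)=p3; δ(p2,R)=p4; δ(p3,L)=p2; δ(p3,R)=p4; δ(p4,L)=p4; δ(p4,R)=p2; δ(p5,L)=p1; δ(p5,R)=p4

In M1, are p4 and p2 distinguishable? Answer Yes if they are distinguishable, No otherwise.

Every state is reachable, so we keep all 5.
Start with accepting vs non-accepting: {p1,p2,p3,p5} | {p4}.
Stable partition: {p1,p2,p3,p5} | {p4} — 2 equivalence classes.
p4 and p2 end up in different blocks, so they are distinguishable. For instance, the string 'ε' is accepted from only p2.

Yes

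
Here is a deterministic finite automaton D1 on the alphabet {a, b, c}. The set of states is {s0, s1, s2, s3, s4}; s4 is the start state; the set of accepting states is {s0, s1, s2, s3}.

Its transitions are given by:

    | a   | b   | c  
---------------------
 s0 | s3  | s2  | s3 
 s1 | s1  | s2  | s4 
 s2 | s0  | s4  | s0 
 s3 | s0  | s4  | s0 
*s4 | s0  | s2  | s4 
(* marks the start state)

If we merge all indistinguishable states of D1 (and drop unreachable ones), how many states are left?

First remove the unreachable states {s1}; 4 states remain.
P0 = {s0,s2,s3} | {s4}.
Split {s0,s2,s3} by δ(·,b) → {s2,s3} and {s0}.
Stable partition: {s2,s3} | {s4} | {s0} — 3 equivalence classes.

3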